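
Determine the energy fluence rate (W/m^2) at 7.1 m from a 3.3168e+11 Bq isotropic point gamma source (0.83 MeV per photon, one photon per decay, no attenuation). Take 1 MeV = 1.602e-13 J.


psi = A * E * 1.602e-13 / (4*pi*r^2)
psi = 3.3168e+11 * 0.83 * 1.602e-13 / (4*pi*7.1^2)
psi = 6.9620e-05 W/m^2

6.9620e-05


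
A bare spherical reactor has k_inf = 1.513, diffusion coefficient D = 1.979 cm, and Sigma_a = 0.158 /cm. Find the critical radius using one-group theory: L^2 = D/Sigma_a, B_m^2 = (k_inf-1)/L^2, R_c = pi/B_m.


L^2 = D / Sigma_a = 1.979 / 0.158 = 12.52532 cm^2
B_m^2 = (k_inf - 1) / L^2 = (1.513 - 1) / 12.52532 = 0.04095704 /cm^2
For a bare sphere: B_g = pi/R, so R_c = pi / sqrt(B_m^2)
R_c = pi / sqrt(0.04095704) = 15.523 cm

15.523


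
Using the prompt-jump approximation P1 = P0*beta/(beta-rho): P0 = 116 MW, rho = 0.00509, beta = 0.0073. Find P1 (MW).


P1/P0 = beta / (beta - rho)
P1/P0 = 0.0073 / (0.0073 - 0.00509) = 3.303167
P1 = 116 * 3.303167 = 383.17 MW

383.17


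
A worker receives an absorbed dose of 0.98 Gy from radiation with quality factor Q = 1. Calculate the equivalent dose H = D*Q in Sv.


H = D * Q
H = 0.98 * 1
H = 0.98000 Sv

0.98000


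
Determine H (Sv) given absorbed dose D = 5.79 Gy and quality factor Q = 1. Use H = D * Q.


H = D * Q
H = 5.79 * 1
H = 5.7900 Sv

5.7900


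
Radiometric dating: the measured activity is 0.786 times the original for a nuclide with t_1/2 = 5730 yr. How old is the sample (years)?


lambda = ln(2) / t_half = ln(2) / 5730 = 1.209681e-04 /yr
t = -ln(A/A0) / lambda
t = -ln(0.786) / 1.209681e-04
t = 1990.6 yr

1990.6


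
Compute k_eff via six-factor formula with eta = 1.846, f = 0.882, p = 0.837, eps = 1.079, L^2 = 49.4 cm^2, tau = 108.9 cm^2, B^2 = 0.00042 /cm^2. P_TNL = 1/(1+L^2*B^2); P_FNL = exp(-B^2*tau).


k_inf = eta*f*p*eps = 1.846*0.882*0.837*1.079 = 1.470440
P_TNL = 1/(1 + L^2*B^2) = 1/(1 + 49.4*0.00042) = 0.9796737
P_FNL = exp(-B^2*tau) = exp(-0.00042*108.9) = 0.9552922
k_eff = k_inf * P_TNL * P_FNL = 1.470440 * 0.9796737 * 0.9552922
k_eff = 1.3761

1.3761


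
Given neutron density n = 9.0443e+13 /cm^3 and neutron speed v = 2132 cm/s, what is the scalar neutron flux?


phi = n * v
phi = 9.0443e+13 * 2132
phi = 1.9282e+17 /cm^2/s

1.9282e+17


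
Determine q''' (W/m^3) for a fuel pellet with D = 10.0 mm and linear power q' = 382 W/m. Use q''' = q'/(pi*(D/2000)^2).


r = D / 2 / 1000 = 10.0 / 2 / 1000 = 0.005 m
q''' = q' / (pi * r^2)
q''' = 382 / (pi * 0.005^2)
q''' = 4.8638e+06 W/m^3

4.8638e+06


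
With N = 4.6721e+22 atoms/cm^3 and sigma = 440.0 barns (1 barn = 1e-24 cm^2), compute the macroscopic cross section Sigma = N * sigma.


Sigma = N * sigma_barns * 1e-24
Sigma = 4.6721e+22 * 440.0 * 1e-24
Sigma = 20.557 /cm

20.557


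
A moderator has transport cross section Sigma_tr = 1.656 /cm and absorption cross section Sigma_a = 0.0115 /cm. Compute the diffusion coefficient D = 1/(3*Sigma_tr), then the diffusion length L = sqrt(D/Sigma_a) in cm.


D = 1 / (3 * Sigma_tr) = 1 / (3 * 1.656) = 0.2012882 cm
L = sqrt(D / Sigma_a)
L = sqrt(0.2012882 / 0.0115)
L = 4.1837 cm

4.1837


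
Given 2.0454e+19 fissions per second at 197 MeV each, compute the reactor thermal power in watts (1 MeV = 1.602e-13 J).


P = fission_rate * E_MeV * 1.602e-13
P = 2.0454e+19 * 197 * 1.602e-13
P = 6.4552e+08 W

6.4552e+08


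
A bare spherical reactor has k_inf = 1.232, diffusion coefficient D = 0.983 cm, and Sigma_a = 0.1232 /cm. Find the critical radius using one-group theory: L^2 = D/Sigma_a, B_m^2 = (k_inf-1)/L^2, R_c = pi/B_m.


L^2 = D / Sigma_a = 0.983 / 0.1232 = 7.978896 cm^2
B_m^2 = (k_inf - 1) / L^2 = (1.232 - 1) / 7.978896 = 0.02907670 /cm^2
For a bare sphere: B_g = pi/R, so R_c = pi / sqrt(B_m^2)
R_c = pi / sqrt(0.02907670) = 18.424 cm

18.424


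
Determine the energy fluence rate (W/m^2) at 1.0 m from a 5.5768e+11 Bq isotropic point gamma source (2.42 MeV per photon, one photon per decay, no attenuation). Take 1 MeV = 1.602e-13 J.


psi = A * E * 1.602e-13 / (4*pi*r^2)
psi = 5.5768e+11 * 2.42 * 1.602e-13 / (4*pi*1.0^2)
psi = 0.017205 W/m^2

0.017205


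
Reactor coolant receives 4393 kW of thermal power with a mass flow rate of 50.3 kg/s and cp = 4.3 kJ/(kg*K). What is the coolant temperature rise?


dT = Q / (m_dot * cp)
dT = 4393 / (50.3 * 4.3)
dT = 20.311 C

20.311


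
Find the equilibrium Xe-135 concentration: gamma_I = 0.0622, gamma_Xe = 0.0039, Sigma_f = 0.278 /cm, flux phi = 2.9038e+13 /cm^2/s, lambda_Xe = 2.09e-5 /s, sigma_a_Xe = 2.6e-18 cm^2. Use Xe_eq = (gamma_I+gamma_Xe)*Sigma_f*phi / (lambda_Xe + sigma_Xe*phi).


Xe_eq = (gamma_I + gamma_Xe) * Sigma_f * phi / (lambda_Xe + sigma_Xe * phi)
Numerator = (0.0622 + 0.0039) * 0.278 * 2.9038e+13 = 5.335965e+11
Denominator = 2.09e-5 + 2.6e-18 * 2.9038e+13 = 9.639880e-05
Xe_eq = 5.335965e+11 / 9.639880e-05 = 5.5353e+15 /cm^3

5.5353e+15


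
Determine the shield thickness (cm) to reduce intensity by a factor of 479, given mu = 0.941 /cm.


x = ln(factor) / mu
x = ln(479) / 0.941
x = 6.5587 cm

6.5587


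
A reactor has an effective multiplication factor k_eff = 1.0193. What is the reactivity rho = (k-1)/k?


rho = (k_eff - 1) / k_eff
rho = (1.0193 - 1) / 1.0193
rho = 0.018935

0.018935


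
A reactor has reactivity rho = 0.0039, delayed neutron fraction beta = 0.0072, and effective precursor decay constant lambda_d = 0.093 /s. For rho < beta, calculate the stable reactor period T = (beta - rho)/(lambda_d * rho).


T = (beta - rho) / (lambda_d * rho)
T = (0.0072 - 0.0039) / (0.093 * 0.0039)
T = 9.0984 s

9.0984


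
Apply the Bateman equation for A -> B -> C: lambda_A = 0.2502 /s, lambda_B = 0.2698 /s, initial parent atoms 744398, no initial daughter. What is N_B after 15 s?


N_B(t) = lambda_A * N_A0 / (lambda_B - lambda_A) * [exp(-lambda_A*t) - exp(-lambda_B*t)]
exp(-0.2502*15) = 0.02344730; exp(-0.2698*15) = 0.01747472
N_B = 0.2502 * 744398 / (0.2698 - 0.2502) * (0.02344730 - 0.01747472)
N_B = 56754

56754


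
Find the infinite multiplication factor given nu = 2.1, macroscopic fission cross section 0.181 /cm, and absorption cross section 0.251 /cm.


k_inf = nu * Sigma_f / Sigma_a
k_inf = 2.1 * 0.181 / 0.251
k_inf = 1.5143

1.5143


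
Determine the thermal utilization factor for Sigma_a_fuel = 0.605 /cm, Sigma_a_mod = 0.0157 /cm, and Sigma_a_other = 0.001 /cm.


f = Sigma_a_fuel / (Sigma_a_fuel + Sigma_a_mod + Sigma_a_other)
f = 0.605 / (0.605 + 0.0157 + 0.001)
f = 0.97314

0.97314


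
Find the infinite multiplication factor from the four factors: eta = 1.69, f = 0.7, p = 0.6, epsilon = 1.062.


k_inf = eta * f * p * epsilon
k_inf = 1.69 * 0.7 * 0.6 * 1.062
k_inf = 0.75381

0.75381


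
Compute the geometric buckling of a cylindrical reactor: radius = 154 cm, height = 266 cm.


B^2 = (2.405/R)^2 + (pi/H)^2
B^2 = (2.405/154)^2 + (pi/266)^2
B^2 = 3.8337e-04 /cm^2

3.8337e-04


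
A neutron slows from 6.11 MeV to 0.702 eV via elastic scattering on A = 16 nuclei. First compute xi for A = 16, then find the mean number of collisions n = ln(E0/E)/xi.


xi = 1 + (A-1)^2/(2A)*ln((A-1)/(A+1)) = 0.1199467 (for A = 16)
n = ln(E0/E) / xi
n = ln(6.11e6 / 0.702) / 0.1199467
n = ln(8.703704e+06) / 0.1199467 = 133.22

133.22


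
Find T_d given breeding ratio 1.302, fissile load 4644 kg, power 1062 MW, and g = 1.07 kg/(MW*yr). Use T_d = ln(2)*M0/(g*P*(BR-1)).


Breeding gain G = BR - 1 = 1.302 - 1 = 0.302
Fissile production rate = g * P * G = 1.07 * 1062 * 0.302 = 343.17468 kg/yr
T_d = ln(2) * M0 / (g * P * G)
T_d = ln(2) * 4644 / 343.17468 = 9.3800 yr

9.3800


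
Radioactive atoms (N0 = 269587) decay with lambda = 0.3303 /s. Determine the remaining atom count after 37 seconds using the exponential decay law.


N = N0 * exp(-lambda * t)
N = 269587 * exp(-0.3303 * 37)
N = 1.3278

1.3278


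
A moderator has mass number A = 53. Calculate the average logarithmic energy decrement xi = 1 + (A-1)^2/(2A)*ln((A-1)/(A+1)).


xi = 1 + (A-1)^2/(2A) * ln((A-1)/(A+1))
xi = 1 + (53-1)^2/(2*53) * ln((53-1)/(53 +1))
xi = 0.037266

0.037266


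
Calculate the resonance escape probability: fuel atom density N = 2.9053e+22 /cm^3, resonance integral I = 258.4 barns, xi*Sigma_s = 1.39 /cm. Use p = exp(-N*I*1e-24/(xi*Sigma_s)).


p = exp(-N * I * 1e-24 / (xi*Sigma_s))
p = exp(-2.9053e+22 * 258.4 * 1e-24 / 1.39)
p = 0.0045124

0.0045124


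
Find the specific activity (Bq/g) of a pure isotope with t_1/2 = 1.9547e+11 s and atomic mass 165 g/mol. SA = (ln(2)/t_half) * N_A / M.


lambda = ln(2) / t_half = ln(2) / 1.9547e+11 = 3.546054e-12 /s
SA = lambda * N_A / M
SA = 3.546054e-12 * 6.022e23 / 165
SA = 1.2942e+10 Bq/g

1.2942e+10


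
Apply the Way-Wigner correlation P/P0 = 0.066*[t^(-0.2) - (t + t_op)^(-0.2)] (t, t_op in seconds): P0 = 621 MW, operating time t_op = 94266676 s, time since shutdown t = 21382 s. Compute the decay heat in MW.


P/P0 = 0.066 * [t^(-0.2) - (t + t_op)^(-0.2)]
P/P0 = 0.066 * [21382^(-0.2) - (21382 + 94266676)^(-0.2)]
P/P0 = 0.066 * [0.1361414 - 0.02541609] = 0.007307870
P = 621 * 0.007307870 = 4.5382 MW

4.5382


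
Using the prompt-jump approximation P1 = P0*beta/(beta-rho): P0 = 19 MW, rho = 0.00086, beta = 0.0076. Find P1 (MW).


P1/P0 = beta / (beta - rho)
P1/P0 = 0.0076 / (0.0076 - 0.00086) = 1.127596
P1 = 19 * 1.127596 = 21.424 MW

21.424


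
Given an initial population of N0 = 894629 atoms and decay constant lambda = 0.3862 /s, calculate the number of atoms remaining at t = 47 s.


N = N0 * exp(-lambda * t)
N = 894629 * exp(-0.3862 * 47)
N = 0.011711

0.011711


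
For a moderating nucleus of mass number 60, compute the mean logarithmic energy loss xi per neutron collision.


xi = 1 + (A-1)^2/(2A) * ln((A-1)/(A+1))
xi = 1 + (60-1)^2/(2*60) * ln((60-1)/(60 +1))
xi = 0.032966

0.032966


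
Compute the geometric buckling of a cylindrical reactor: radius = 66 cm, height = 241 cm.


B^2 = (2.405/R)^2 + (pi/H)^2
B^2 = (2.405/66)^2 + (pi/241)^2
B^2 = 0.0014978 /cm^2

0.0014978


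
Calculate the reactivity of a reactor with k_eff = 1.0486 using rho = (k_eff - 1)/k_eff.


rho = (k_eff - 1) / k_eff
rho = (1.0486 - 1) / 1.0486
rho = 0.046348

0.046348


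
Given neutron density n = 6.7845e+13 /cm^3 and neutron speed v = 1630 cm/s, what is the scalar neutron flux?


phi = n * v
phi = 6.7845e+13 * 1630
phi = 1.1059e+17 /cm^2/s

1.1059e+17


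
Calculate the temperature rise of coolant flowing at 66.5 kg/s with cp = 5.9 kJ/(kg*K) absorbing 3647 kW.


dT = Q / (m_dot * cp)
dT = 3647 / (66.5 * 5.9)
dT = 9.2953 C

9.2953


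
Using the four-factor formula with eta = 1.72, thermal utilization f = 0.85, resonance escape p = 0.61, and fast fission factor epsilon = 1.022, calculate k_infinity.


k_inf = eta * f * p * epsilon
k_inf = 1.72 * 0.85 * 0.61 * 1.022
k_inf = 0.91144

0.91144


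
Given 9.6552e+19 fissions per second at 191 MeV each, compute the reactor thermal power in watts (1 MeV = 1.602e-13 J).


P = fission_rate * E_MeV * 1.602e-13
P = 9.6552e+19 * 191 * 1.602e-13
P = 2.9543e+09 W

2.9543e+09


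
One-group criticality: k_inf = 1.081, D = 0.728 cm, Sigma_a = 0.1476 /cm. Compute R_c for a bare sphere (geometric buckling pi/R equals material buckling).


L^2 = D / Sigma_a = 0.728 / 0.1476 = 4.932249 cm^2
B_m^2 = (k_inf - 1) / L^2 = (1.081 - 1) / 4.932249 = 0.01642253 /cm^2
For a bare sphere: B_g = pi/R, so R_c = pi / sqrt(B_m^2)
R_c = pi / sqrt(0.01642253) = 24.515 cm

24.515


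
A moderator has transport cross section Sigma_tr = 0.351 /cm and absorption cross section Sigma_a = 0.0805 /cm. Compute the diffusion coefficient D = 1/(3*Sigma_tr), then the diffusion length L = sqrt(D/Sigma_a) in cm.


D = 1 / (3 * Sigma_tr) = 1 / (3 * 0.351) = 0.9496676 cm
L = sqrt(D / Sigma_a)
L = sqrt(0.9496676 / 0.0805)
L = 3.4347 cm

3.4347


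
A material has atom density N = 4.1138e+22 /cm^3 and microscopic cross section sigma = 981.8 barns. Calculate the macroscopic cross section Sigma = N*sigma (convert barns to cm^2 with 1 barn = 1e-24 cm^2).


Sigma = N * sigma_barns * 1e-24
Sigma = 4.1138e+22 * 981.8 * 1e-24
Sigma = 40.389 /cm

40.389


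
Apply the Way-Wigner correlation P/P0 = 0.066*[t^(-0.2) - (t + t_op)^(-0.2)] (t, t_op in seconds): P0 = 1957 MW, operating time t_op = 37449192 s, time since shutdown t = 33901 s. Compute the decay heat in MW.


P/P0 = 0.066 * [t^(-0.2) - (t + t_op)^(-0.2)]
P/P0 = 0.066 * [33901^(-0.2) - (33901 + 37449192)^(-0.2)]
P/P0 = 0.066 * [0.1241531 - 0.03056560] = 0.006176775
P = 1957 * 0.006176775 = 12.088 MW

12.088


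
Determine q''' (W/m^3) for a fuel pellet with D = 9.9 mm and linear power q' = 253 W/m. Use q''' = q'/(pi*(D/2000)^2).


r = D / 2 / 1000 = 9.9 / 2 / 1000 = 0.00495 m
q''' = q' / (pi * r^2)
q''' = 253 / (pi * 0.00495^2)
q''' = 3.2867e+06 W/m^3

3.2867e+06


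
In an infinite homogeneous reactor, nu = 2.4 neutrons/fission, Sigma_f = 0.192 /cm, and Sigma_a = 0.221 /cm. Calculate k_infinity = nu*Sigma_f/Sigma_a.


k_inf = nu * Sigma_f / Sigma_a
k_inf = 2.4 * 0.192 / 0.221
k_inf = 2.0851

2.0851


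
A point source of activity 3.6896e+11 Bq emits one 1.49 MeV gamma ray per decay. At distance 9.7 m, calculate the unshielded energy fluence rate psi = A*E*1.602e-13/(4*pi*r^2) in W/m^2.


psi = A * E * 1.602e-13 / (4*pi*r^2)
psi = 3.6896e+11 * 1.49 * 1.602e-13 / (4*pi*9.7^2)
psi = 7.4486e-05 W/m^2

7.4486e-05


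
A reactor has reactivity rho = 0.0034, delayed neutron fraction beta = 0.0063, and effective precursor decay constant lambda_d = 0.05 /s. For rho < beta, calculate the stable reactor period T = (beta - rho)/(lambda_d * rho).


T = (beta - rho) / (lambda_d * rho)
T = (0.0063 - 0.0034) / (0.05 * 0.0034)
T = 17.059 s

17.059


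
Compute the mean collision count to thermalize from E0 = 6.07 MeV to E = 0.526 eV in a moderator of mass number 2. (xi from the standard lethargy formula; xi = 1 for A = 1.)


xi = 1 + (A-1)^2/(2A)*ln((A-1)/(A+1)) = 0.7253469 (for A = 2)
n = ln(E0/E) / xi
n = ln(6.07e6 / 0.526) / 0.7253469
n = ln(1.153992e+07) / 0.7253469 = 22.419

22.419


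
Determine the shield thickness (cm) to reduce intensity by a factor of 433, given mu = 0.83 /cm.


x = ln(factor) / mu
x = ln(433) / 0.83
x = 7.3141 cm

7.3141


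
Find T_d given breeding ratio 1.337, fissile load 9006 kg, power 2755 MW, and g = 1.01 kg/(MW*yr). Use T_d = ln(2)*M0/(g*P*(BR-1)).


Breeding gain G = BR - 1 = 1.337 - 1 = 0.337
Fissile production rate = g * P * G = 1.01 * 2755 * 0.337 = 937.71935 kg/yr
T_d = ln(2) * M0 / (g * P * G)
T_d = ln(2) * 9006 / 937.71935 = 6.6571 yr

6.6571


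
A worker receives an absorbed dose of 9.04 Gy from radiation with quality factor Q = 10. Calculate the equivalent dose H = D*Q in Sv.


H = D * Q
H = 9.04 * 10
H = 90.400 Sv

90.400


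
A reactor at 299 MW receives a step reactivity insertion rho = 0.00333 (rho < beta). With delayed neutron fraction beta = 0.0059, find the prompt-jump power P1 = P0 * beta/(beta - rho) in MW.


P1/P0 = beta / (beta - rho)
P1/P0 = 0.0059 / (0.0059 - 0.00333) = 2.295720
P1 = 299 * 2.295720 = 686.42 MW

686.42


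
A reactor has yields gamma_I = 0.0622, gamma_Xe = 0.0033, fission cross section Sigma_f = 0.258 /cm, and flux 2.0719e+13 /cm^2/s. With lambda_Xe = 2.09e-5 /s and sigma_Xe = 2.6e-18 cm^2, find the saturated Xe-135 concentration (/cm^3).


Xe_eq = (gamma_I + gamma_Xe) * Sigma_f * phi / (lambda_Xe + sigma_Xe * phi)
Numerator = (0.0622 + 0.0033) * 0.258 * 2.0719e+13 = 3.501304e+11
Denominator = 2.09e-5 + 2.6e-18 * 2.0719e+13 = 7.476940e-05
Xe_eq = 3.501304e+11 / 7.476940e-05 = 4.6828e+15 /cm^3

4.6828e+15


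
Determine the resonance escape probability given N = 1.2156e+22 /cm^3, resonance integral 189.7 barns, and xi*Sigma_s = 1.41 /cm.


p = exp(-N * I * 1e-24 / (xi*Sigma_s))
p = exp(-1.2156e+22 * 189.7 * 1e-24 / 1.41)
p = 0.19486

0.19486


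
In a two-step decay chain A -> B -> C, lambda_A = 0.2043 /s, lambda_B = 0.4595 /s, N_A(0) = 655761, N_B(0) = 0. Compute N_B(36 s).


N_B(t) = lambda_A * N_A0 / (lambda_B - lambda_A) * [exp(-lambda_A*t) - exp(-lambda_B*t)]
exp(-0.2043*36) = 6.395153e-04; exp(-0.4595*36) = 6.544865e-08
N_B = 0.2043 * 655761 / (0.4595 - 0.2043) * (6.395153e-04 - 6.544865e-08)
N_B = 335.69

335.69


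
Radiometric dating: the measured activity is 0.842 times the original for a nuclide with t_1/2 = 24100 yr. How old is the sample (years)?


lambda = ln(2) / t_half = ln(2) / 24100 = 2.876129e-05 /yr
t = -ln(A/A0) / lambda
t = -ln(0.842) / 2.876129e-05
t = 5979.4 yr

5979.4


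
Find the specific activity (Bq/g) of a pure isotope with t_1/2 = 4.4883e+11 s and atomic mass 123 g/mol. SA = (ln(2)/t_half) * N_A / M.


lambda = ln(2) / t_half = ln(2) / 4.4883e+11 = 1.544342e-12 /s
SA = lambda * N_A / M
SA = 1.544342e-12 * 6.022e23 / 123
SA = 7.5610e+09 Bq/g

7.5610e+09


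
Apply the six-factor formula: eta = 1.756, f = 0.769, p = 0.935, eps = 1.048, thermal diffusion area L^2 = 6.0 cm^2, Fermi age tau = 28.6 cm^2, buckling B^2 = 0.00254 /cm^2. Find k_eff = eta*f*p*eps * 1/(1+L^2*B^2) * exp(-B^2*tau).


k_inf = eta*f*p*eps = 1.756*0.769*0.935*1.048 = 1.323195
P_TNL = 1/(1 + L^2*B^2) = 1/(1 + 6.0*0.00254) = 0.9849888
P_FNL = exp(-B^2*tau) = exp(-0.00254*28.6) = 0.9299318
k_eff = k_inf * P_TNL * P_FNL = 1.323195 * 0.9849888 * 0.9299318
k_eff = 1.2120

1.2120


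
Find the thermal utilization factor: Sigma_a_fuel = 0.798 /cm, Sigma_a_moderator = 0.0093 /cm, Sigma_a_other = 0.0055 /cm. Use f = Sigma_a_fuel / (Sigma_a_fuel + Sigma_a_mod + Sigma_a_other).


f = Sigma_a_fuel / (Sigma_a_fuel + Sigma_a_mod + Sigma_a_other)
f = 0.798 / (0.798 + 0.0093 + 0.0055)
f = 0.98179

0.98179


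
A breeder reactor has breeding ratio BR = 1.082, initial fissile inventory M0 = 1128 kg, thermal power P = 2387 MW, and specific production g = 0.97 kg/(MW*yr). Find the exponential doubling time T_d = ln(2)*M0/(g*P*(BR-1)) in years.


Breeding gain G = BR - 1 = 1.082 - 1 = 0.082
Fissile production rate = g * P * G = 0.97 * 2387 * 0.082 = 189.86198 kg/yr
T_d = ln(2) * M0 / (g * P * G)
T_d = ln(2) * 1128 / 189.86198 = 4.1181 yr

4.1181


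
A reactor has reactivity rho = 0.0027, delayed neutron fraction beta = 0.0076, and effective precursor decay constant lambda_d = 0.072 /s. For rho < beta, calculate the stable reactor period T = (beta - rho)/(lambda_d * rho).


T = (beta - rho) / (lambda_d * rho)
T = (0.0076 - 0.0027) / (0.072 * 0.0027)
T = 25.206 s

25.206


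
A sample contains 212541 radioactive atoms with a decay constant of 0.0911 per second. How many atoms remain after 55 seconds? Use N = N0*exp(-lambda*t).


N = N0 * exp(-lambda * t)
N = 212541 * exp(-0.0911 * 55)
N = 1417.1

1417.1


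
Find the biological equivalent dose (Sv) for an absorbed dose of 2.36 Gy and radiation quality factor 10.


H = D * Q
H = 2.36 * 10
H = 23.600 Sv

23.600


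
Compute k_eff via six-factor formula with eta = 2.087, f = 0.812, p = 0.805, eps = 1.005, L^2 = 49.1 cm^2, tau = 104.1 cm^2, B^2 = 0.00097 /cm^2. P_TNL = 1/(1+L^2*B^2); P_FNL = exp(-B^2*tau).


k_inf = eta*f*p*eps = 2.087*0.812*0.805*1.005 = 1.371009
P_TNL = 1/(1 + L^2*B^2) = 1/(1 + 49.1*0.00097) = 0.9545382
P_FNL = exp(-B^2*tau) = exp(-0.00097*104.1) = 0.9039538
k_eff = k_inf * P_TNL * P_FNL = 1.371009 * 0.9545382 * 0.9039538
k_eff = 1.1830

1.1830


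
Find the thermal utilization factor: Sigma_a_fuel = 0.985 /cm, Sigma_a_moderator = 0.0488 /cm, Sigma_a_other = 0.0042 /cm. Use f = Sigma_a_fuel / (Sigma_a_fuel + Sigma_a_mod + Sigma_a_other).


f = Sigma_a_fuel / (Sigma_a_fuel + Sigma_a_mod + Sigma_a_other)
f = 0.985 / (0.985 + 0.0488 + 0.0042)
f = 0.94894

0.94894


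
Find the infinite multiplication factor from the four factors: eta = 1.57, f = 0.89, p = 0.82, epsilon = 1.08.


k_inf = eta * f * p * epsilon
k_inf = 1.57 * 0.89 * 0.82 * 1.08
k_inf = 1.2374

1.2374


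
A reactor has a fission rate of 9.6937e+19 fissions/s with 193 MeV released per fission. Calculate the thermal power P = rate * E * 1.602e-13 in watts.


P = fission_rate * E_MeV * 1.602e-13
P = 9.6937e+19 * 193 * 1.602e-13
P = 2.9972e+09 W

2.9972e+09


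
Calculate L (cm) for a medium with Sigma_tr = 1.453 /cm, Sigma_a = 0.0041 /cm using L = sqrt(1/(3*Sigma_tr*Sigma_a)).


D = 1 / (3 * Sigma_tr) = 1 / (3 * 1.453) = 0.2294104 cm
L = sqrt(D / Sigma_a)
L = sqrt(0.2294104 / 0.0041)
L = 7.4802 cm

7.4802


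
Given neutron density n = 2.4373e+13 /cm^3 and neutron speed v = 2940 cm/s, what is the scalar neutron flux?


phi = n * v
phi = 2.4373e+13 * 2940
phi = 7.1657e+16 /cm^2/s

7.1657e+16


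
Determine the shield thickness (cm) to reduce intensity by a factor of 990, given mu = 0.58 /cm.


x = ln(factor) / mu
x = ln(990) / 0.58
x = 11.893 cm

11.893


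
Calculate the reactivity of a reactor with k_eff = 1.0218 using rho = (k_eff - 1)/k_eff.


rho = (k_eff - 1) / k_eff
rho = (1.0218 - 1) / 1.0218
rho = 0.021335

0.021335


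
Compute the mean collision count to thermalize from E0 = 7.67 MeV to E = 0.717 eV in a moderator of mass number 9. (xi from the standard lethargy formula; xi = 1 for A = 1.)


xi = 1 + (A-1)^2/(2A)*ln((A-1)/(A+1)) = 0.2066007 (for A = 9)
n = ln(E0/E) / xi
n = ln(7.67e6 / 0.717) / 0.2066007
n = ln(1.069735e+07) / 0.2066007 = 78.342

78.342


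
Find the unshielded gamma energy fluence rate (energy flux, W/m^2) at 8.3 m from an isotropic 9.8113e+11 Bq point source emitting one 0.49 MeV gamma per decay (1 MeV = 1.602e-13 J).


psi = A * E * 1.602e-13 / (4*pi*r^2)
psi = 9.8113e+11 * 0.49 * 1.602e-13 / (4*pi*8.3^2)
psi = 8.8965e-05 W/m^2

8.8965e-05


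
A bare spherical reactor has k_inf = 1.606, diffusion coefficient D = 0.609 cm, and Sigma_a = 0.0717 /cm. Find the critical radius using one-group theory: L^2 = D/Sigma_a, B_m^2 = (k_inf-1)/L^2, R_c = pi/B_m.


L^2 = D / Sigma_a = 0.609 / 0.0717 = 8.493724 cm^2
B_m^2 = (k_inf - 1) / L^2 = (1.606 - 1) / 8.493724 = 0.07134680 /cm^2
For a bare sphere: B_g = pi/R, so R_c = pi / sqrt(B_m^2)
R_c = pi / sqrt(0.07134680) = 11.761 cm

11.761


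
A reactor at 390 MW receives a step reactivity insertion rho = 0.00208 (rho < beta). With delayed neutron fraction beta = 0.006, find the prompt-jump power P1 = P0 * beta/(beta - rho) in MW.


P1/P0 = beta / (beta - rho)
P1/P0 = 0.006 / (0.006 - 0.00208) = 1.530612
P1 = 390 * 1.530612 = 596.94 MW

596.94


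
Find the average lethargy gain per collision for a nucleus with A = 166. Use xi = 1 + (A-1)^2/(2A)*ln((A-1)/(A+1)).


xi = 1 + (A-1)^2/(2A) * ln((A-1)/(A+1))
xi = 1 + (166-1)^2/(2*166) * ln((166-1)/(166 +1))
xi = 0.012000

0.012000


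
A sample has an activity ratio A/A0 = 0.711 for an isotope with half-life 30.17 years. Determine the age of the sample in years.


lambda = ln(2) / t_half = ln(2) / 30.17 = 0.02297472 /yr
t = -ln(A/A0) / lambda
t = -ln(0.711) / 0.02297472
t = 14.846 yr

14.846


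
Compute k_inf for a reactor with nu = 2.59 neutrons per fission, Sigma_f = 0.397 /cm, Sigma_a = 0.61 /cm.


k_inf = nu * Sigma_f / Sigma_a
k_inf = 2.59 * 0.397 / 0.61
k_inf = 1.6856

1.6856


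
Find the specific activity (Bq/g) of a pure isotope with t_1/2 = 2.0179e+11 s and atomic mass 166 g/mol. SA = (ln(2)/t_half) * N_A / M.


lambda = ln(2) / t_half = ln(2) / 2.0179e+11 = 3.434993e-12 /s
SA = lambda * N_A / M
SA = 3.434993e-12 * 6.022e23 / 166
SA = 1.2461e+10 Bq/g

1.2461e+10


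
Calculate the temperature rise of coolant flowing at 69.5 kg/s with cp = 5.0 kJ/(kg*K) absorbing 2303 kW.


dT = Q / (m_dot * cp)
dT = 2303 / (69.5 * 5.0)
dT = 6.6273 C

6.6273


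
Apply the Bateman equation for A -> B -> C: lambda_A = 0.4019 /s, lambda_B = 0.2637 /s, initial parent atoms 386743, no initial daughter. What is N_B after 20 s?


N_B(t) = lambda_A * N_A0 / (lambda_B - lambda_A) * [exp(-lambda_A*t) - exp(-lambda_B*t)]
exp(-0.4019*20) = 3.229542e-04; exp(-0.2637*20) = 0.005123077
N_B = 0.4019 * 386743 / (0.2637 - 0.4019) * (3.229542e-04 - 0.005123077)
N_B = 5398.6

5398.6


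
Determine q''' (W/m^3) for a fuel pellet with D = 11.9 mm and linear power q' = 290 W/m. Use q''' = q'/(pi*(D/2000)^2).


r = D / 2 / 1000 = 11.9 / 2 / 1000 = 0.00595 m
q''' = q' / (pi * r^2)
q''' = 290 / (pi * 0.00595^2)
q''' = 2.6074e+06 W/m^3

2.6074e+06


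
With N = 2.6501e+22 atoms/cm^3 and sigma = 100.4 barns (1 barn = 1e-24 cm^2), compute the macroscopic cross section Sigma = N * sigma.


Sigma = N * sigma_barns * 1e-24
Sigma = 2.6501e+22 * 100.4 * 1e-24
Sigma = 2.6607 /cm

2.6607


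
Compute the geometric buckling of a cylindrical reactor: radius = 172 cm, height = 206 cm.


B^2 = (2.405/R)^2 + (pi/H)^2
B^2 = (2.405/172)^2 + (pi/206)^2
B^2 = 4.2809e-04 /cm^2

4.2809e-04


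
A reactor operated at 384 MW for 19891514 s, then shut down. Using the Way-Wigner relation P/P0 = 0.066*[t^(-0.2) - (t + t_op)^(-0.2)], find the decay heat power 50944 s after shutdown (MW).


P/P0 = 0.066 * [t^(-0.2) - (t + t_op)^(-0.2)]
P/P0 = 0.066 * [50944^(-0.2) - (50944 + 19891514)^(-0.2)]
P/P0 = 0.066 * [0.1144409 - 0.03467722] = 0.005264403
P = 384 * 0.005264403 = 2.0215 MW

2.0215


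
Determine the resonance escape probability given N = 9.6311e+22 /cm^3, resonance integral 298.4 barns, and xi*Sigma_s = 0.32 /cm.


p = exp(-N * I * 1e-24 / (xi*Sigma_s))
p = exp(-9.6311e+22 * 298.4 * 1e-24 / 0.32)
p = 9.9085e-40

9.9085e-40


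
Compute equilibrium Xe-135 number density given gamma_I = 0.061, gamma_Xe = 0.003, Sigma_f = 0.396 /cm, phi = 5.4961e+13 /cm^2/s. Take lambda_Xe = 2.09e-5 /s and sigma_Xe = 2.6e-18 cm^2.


Xe_eq = (gamma_I + gamma_Xe) * Sigma_f * phi / (lambda_Xe + sigma_Xe * phi)
Numerator = (0.061 + 0.003) * 0.396 * 5.4961e+13 = 1.392932e+12
Denominator = 2.09e-5 + 2.6e-18 * 5.4961e+13 = 1.637986e-04
Xe_eq = 1.392932e+12 / 1.637986e-04 = 8.5039e+15 /cm^3

8.5039e+15


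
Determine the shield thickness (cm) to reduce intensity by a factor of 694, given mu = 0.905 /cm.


x = ln(factor) / mu
x = ln(694) / 0.905
x = 7.2293 cm

7.2293


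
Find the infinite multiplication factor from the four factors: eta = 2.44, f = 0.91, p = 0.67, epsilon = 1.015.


k_inf = eta * f * p * epsilon
k_inf = 2.44 * 0.91 * 0.67 * 1.015
k_inf = 1.5100

1.5100


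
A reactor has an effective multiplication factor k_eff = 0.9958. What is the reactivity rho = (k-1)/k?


rho = (k_eff - 1) / k_eff
rho = (0.9958 - 1) / 0.9958
rho = -0.0042177

-0.0042177


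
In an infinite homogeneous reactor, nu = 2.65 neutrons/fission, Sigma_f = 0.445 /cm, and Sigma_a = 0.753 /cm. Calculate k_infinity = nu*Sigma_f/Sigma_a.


k_inf = nu * Sigma_f / Sigma_a
k_inf = 2.65 * 0.445 / 0.753
k_inf = 1.5661

1.5661


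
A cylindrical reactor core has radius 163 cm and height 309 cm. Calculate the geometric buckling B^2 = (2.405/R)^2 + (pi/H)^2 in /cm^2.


B^2 = (2.405/R)^2 + (pi/H)^2
B^2 = (2.405/163)^2 + (pi/309)^2
B^2 = 3.2107e-04 /cm^2

3.2107e-04


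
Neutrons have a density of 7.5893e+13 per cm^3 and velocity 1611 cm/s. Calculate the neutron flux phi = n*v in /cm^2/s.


phi = n * v
phi = 7.5893e+13 * 1611
phi = 1.2226e+17 /cm^2/s

1.2226e+17


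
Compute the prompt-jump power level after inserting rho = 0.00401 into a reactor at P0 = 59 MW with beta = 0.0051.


P1/P0 = beta / (beta - rho)
P1/P0 = 0.0051 / (0.0051 - 0.00401) = 4.678899
P1 = 59 * 4.678899 = 276.06 MW

276.06


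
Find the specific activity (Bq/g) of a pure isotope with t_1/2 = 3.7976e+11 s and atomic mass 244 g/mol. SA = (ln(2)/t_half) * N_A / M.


lambda = ln(2) / t_half = ln(2) / 3.7976e+11 = 1.825224e-12 /s
SA = lambda * N_A / M
SA = 1.825224e-12 * 6.022e23 / 244
SA = 4.5047e+09 Bq/g

4.5047e+09


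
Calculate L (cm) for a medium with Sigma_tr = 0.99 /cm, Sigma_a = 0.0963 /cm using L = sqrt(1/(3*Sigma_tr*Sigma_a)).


D = 1 / (3 * Sigma_tr) = 1 / (3 * 0.99) = 0.3367003 cm
L = sqrt(D / Sigma_a)
L = sqrt(0.3367003 / 0.0963)
L = 1.8699 cm

1.8699


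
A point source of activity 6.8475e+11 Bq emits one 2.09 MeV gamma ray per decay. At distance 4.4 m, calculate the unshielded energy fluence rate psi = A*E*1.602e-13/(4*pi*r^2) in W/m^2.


psi = A * E * 1.602e-13 / (4*pi*r^2)
psi = 6.8475e+11 * 2.09 * 1.602e-13 / (4*pi*4.4^2)
psi = 9.4238e-04 W/m^2

9.4238e-04


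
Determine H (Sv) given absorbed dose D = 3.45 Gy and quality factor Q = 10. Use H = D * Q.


H = D * Q
H = 3.45 * 10
H = 34.500 Sv

34.500


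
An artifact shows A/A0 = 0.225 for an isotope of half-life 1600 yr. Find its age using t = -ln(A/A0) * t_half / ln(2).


lambda = ln(2) / t_half = ln(2) / 1600 = 4.332170e-04 /yr
t = -ln(A/A0) / lambda
t = -ln(0.225) / 4.332170e-04
t = 3443.2 yr

3443.2


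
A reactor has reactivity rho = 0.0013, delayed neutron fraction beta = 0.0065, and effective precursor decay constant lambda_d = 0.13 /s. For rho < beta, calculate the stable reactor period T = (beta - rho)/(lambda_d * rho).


T = (beta - rho) / (lambda_d * rho)
T = (0.0065 - 0.0013) / (0.13 * 0.0013)
T = 30.769 s

30.769


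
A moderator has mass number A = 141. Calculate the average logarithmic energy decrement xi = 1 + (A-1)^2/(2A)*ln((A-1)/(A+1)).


xi = 1 + (A-1)^2/(2A) * ln((A-1)/(A+1))
xi = 1 + (141-1)^2/(2*141) * ln((141-1)/(141 +1))
xi = 0.014118

0.014118


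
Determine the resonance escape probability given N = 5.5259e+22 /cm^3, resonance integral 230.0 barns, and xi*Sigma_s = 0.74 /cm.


p = exp(-N * I * 1e-24 / (xi*Sigma_s))
p = exp(-5.5259e+22 * 230.0 * 1e-24 / 0.74)
p = 3.4750e-08

3.4750e-08


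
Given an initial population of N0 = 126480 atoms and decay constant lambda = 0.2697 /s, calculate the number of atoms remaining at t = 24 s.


N = N0 * exp(-lambda * t)
N = 126480 * exp(-0.2697 * 24)
N = 195.40

195.40


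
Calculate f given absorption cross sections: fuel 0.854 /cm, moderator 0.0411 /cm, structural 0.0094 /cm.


f = Sigma_a_fuel / (Sigma_a_fuel + Sigma_a_mod + Sigma_a_other)
f = 0.854 / (0.854 + 0.0411 + 0.0094)
f = 0.94417

0.94417


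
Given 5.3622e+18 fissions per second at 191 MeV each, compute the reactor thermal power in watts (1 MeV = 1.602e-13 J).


P = fission_rate * E_MeV * 1.602e-13
P = 5.3622e+18 * 191 * 1.602e-13
P = 1.6407e+08 W

1.6407e+08


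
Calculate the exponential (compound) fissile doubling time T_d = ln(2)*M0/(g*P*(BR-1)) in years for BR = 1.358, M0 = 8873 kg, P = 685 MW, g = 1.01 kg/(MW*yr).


Breeding gain G = BR - 1 = 1.358 - 1 = 0.358
Fissile production rate = g * P * G = 1.01 * 685 * 0.358 = 247.6823 kg/yr
T_d = ln(2) * M0 / (g * P * G)
T_d = ln(2) * 8873 / 247.6823 = 24.831 yr

24.831


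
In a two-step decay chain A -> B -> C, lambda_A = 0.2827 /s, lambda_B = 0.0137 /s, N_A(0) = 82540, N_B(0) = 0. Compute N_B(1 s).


N_B(t) = lambda_A * N_A0 / (lambda_B - lambda_A) * [exp(-lambda_A*t) - exp(-lambda_B*t)]
exp(-0.2827*1) = 0.7537459; exp(-0.0137*1) = 0.9863934
N_B = 0.2827 * 82540 / (0.0137 - 0.2827) * (0.7537459 - 0.9863934)
N_B = 20181

20181


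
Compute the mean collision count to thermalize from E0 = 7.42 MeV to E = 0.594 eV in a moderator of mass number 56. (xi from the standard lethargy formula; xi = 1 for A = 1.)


xi = 1 + (A-1)^2/(2A)*ln((A-1)/(A+1)) = 0.03529286 (for A = 56)
n = ln(E0/E) / xi
n = ln(7.42e6 / 0.594) / 0.03529286
n = ln(1.249158e+07) / 0.03529286 = 463.00

463.00


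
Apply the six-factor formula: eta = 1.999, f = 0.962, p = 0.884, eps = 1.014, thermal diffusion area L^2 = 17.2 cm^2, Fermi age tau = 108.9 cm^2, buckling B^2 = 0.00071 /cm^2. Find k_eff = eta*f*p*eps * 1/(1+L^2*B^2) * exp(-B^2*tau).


k_inf = eta*f*p*eps = 1.999*0.962*0.884*1.014 = 1.723765
P_TNL = 1/(1 + L^2*B^2) = 1/(1 + 17.2*0.00071) = 0.9879353
P_FNL = exp(-B^2*tau) = exp(-0.00071*108.9) = 0.9255945
k_eff = k_inf * P_TNL * P_FNL = 1.723765 * 0.9879353 * 0.9255945
k_eff = 1.5763

1.5763


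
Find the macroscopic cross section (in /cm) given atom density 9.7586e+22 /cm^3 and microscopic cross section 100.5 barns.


Sigma = N * sigma_barns * 1e-24
Sigma = 9.7586e+22 * 100.5 * 1e-24
Sigma = 9.8074 /cm

9.8074


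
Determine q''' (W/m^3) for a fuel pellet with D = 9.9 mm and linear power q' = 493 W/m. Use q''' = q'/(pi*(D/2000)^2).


r = D / 2 / 1000 = 9.9 / 2 / 1000 = 0.00495 m
q''' = q' / (pi * r^2)
q''' = 493 / (pi * 0.00495^2)
q''' = 6.4045e+06 W/m^3

6.4045e+06


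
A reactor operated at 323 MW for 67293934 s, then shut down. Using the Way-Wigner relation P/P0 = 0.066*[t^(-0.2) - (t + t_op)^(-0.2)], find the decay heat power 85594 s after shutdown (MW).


P/P0 = 0.066 * [t^(-0.2) - (t + t_op)^(-0.2)]
P/P0 = 0.066 * [85594^(-0.2) - (85594 + 67293934)^(-0.2)]
P/P0 = 0.066 * [0.1031600 - 0.02718281] = 0.005014495
P = 323 * 0.005014495 = 1.6197 MW

1.6197


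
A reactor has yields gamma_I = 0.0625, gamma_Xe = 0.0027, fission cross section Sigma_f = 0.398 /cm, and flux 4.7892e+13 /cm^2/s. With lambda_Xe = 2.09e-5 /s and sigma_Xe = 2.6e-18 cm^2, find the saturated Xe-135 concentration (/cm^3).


Xe_eq = (gamma_I + gamma_Xe) * Sigma_f * phi / (lambda_Xe + sigma_Xe * phi)
Numerator = (0.0625 + 0.0027) * 0.398 * 4.7892e+13 = 1.242778e+12
Denominator = 2.09e-5 + 2.6e-18 * 4.7892e+13 = 1.454192e-04
Xe_eq = 1.242778e+12 / 1.454192e-04 = 8.5462e+15 /cm^3

8.5462e+15


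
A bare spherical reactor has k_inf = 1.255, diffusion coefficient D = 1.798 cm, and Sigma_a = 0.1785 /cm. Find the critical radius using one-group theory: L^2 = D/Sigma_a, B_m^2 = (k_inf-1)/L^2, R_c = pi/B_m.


L^2 = D / Sigma_a = 1.798 / 0.1785 = 10.07283 cm^2
B_m^2 = (k_inf - 1) / L^2 = (1.255 - 1) / 10.07283 = 0.02531563 /cm^2
For a bare sphere: B_g = pi/R, so R_c = pi / sqrt(B_m^2)
R_c = pi / sqrt(0.02531563) = 19.745 cm

19.745


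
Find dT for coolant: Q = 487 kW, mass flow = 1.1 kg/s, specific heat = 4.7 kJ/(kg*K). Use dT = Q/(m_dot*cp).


dT = Q / (m_dot * cp)
dT = 487 / (1.1 * 4.7)
dT = 94.197 C

94.197


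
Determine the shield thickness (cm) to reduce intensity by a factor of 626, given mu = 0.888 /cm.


x = ln(factor) / mu
x = ln(626) / 0.888
x = 7.2515 cm

7.2515


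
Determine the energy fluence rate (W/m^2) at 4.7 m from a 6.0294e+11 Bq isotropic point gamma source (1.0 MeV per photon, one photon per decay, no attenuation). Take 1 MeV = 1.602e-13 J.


psi = A * E * 1.602e-13 / (4*pi*r^2)
psi = 6.0294e+11 * 1.0 * 1.602e-13 / (4*pi*4.7^2)
psi = 3.4796e-04 W/m^2

3.4796e-04


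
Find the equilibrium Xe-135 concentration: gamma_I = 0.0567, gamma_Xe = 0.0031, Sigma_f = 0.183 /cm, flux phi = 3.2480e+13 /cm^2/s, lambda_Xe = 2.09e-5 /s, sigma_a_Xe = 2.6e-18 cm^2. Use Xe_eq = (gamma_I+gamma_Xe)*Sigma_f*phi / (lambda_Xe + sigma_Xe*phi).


Xe_eq = (gamma_I + gamma_Xe) * Sigma_f * phi / (lambda_Xe + sigma_Xe * phi)
Numerator = (0.0567 + 0.0031) * 0.183 * 3.2480e+13 = 3.554416e+11
Denominator = 2.09e-5 + 2.6e-18 * 3.2480e+13 = 1.053480e-04
Xe_eq = 3.554416e+11 / 1.053480e-04 = 3.3740e+15 /cm^3

3.3740e+15


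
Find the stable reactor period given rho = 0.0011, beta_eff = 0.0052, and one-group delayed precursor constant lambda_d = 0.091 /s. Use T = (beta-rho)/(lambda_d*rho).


T = (beta - rho) / (lambda_d * rho)
T = (0.0052 - 0.0011) / (0.091 * 0.0011)
T = 40.959 s

40.959


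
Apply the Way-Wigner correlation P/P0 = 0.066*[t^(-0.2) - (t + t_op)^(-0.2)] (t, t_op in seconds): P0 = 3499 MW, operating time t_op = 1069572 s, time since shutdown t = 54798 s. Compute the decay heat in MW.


P/P0 = 0.066 * [t^(-0.2) - (t + t_op)^(-0.2)]
P/P0 = 0.066 * [54798^(-0.2) - (54798 + 1069572)^(-0.2)]
P/P0 = 0.066 * [0.1127839 - 0.06163369] = 0.003375914
P = 3499 * 0.003375914 = 11.812 MW

11.812


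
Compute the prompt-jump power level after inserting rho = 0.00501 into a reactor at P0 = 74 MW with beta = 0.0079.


P1/P0 = beta / (beta - rho)
P1/P0 = 0.0079 / (0.0079 - 0.00501) = 2.733564
P1 = 74 * 2.733564 = 202.28 MW

202.28


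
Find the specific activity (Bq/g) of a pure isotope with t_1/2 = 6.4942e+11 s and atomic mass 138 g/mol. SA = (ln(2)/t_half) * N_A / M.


lambda = ln(2) / t_half = ln(2) / 6.4942e+11 = 1.067333e-12 /s
SA = lambda * N_A / M
SA = 1.067333e-12 * 6.022e23 / 138
SA = 4.6576e+09 Bq/g

4.6576e+09


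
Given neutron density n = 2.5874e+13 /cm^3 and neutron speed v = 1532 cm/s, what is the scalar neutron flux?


phi = n * v
phi = 2.5874e+13 * 1532
phi = 3.9639e+16 /cm^2/s

3.9639e+16


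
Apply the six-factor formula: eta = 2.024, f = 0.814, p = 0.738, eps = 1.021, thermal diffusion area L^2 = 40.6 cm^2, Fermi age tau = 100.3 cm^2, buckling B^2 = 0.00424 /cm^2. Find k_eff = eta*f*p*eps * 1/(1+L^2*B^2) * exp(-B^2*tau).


k_inf = eta*f*p*eps = 2.024*0.814*0.738*1.021 = 1.241415
P_TNL = 1/(1 + L^2*B^2) = 1/(1 + 40.6*0.00424) = 0.8531375
P_FNL = exp(-B^2*tau) = exp(-0.00424*100.3) = 0.6535920
k_eff = k_inf * P_TNL * P_FNL = 1.241415 * 0.8531375 * 0.6535920
k_eff = 0.69222

0.69222


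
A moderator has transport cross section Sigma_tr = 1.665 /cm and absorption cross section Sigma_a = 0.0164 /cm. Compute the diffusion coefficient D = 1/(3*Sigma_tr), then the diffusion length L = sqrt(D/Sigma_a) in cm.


D = 1 / (3 * Sigma_tr) = 1 / (3 * 1.665) = 0.2002002 cm
L = sqrt(D / Sigma_a)
L = sqrt(0.2002002 / 0.0164)
L = 3.4939 cm

3.4939


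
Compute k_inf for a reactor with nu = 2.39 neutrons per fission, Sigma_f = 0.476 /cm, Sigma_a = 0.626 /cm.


k_inf = nu * Sigma_f / Sigma_a
k_inf = 2.39 * 0.476 / 0.626
k_inf = 1.8173

1.8173


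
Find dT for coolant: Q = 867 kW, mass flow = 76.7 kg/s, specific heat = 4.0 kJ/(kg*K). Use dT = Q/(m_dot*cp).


dT = Q / (m_dot * cp)
dT = 867 / (76.7 * 4.0)
dT = 2.8259 C

2.8259


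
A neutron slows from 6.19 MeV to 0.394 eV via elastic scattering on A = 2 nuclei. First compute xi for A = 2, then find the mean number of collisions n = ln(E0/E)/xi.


xi = 1 + (A-1)^2/(2A)*ln((A-1)/(A+1)) = 0.7253469 (for A = 2)
n = ln(E0/E) / xi
n = ln(6.19e6 / 0.394) / 0.7253469
n = ln(1.571066e+07) / 0.7253469 = 22.844

22.844


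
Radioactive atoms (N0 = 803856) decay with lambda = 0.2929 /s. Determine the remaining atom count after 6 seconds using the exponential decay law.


N = N0 * exp(-lambda * t)
N = 803856 * exp(-0.2929 * 6)
N = 138659

138659


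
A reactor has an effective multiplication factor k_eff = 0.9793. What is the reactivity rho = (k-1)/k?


rho = (k_eff - 1) / k_eff
rho = (0.9793 - 1) / 0.9793
rho = -0.021138

-0.021138


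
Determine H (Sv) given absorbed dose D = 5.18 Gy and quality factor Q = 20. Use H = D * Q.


H = D * Q
H = 5.18 * 20
H = 103.60 Sv

103.60


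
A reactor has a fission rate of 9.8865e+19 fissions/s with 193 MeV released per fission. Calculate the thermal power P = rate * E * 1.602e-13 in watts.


P = fission_rate * E_MeV * 1.602e-13
P = 9.8865e+19 * 193 * 1.602e-13
P = 3.0568e+09 W

3.0568e+09


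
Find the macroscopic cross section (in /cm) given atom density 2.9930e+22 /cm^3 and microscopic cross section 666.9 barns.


Sigma = N * sigma_barns * 1e-24
Sigma = 2.9930e+22 * 666.9 * 1e-24
Sigma = 19.960 /cm

19.960


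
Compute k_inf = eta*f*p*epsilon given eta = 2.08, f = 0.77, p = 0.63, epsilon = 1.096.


k_inf = eta * f * p * epsilon
k_inf = 2.08 * 0.77 * 0.63 * 1.096
k_inf = 1.1059

1.1059


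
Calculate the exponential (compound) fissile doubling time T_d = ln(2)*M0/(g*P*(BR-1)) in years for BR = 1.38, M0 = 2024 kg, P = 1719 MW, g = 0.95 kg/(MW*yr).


Breeding gain G = BR - 1 = 1.38 - 1 = 0.38
Fissile production rate = g * P * G = 0.95 * 1719 * 0.38 = 620.559 kg/yr
T_d = ln(2) * M0 / (g * P * G)
T_d = ln(2) * 2024 / 620.559 = 2.2608 yr

2.2608


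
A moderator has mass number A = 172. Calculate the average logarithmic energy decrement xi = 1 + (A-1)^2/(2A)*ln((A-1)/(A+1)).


xi = 1 + (A-1)^2/(2A) * ln((A-1)/(A+1))
xi = 1 + (172-1)^2/(2*172) * ln((172-1)/(172 +1))
xi = 0.011583

0.011583


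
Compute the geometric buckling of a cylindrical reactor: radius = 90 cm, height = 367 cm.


B^2 = (2.405/R)^2 + (pi/H)^2
B^2 = (2.405/90)^2 + (pi/367)^2
B^2 = 7.8735e-04 /cm^2

7.8735e-04
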